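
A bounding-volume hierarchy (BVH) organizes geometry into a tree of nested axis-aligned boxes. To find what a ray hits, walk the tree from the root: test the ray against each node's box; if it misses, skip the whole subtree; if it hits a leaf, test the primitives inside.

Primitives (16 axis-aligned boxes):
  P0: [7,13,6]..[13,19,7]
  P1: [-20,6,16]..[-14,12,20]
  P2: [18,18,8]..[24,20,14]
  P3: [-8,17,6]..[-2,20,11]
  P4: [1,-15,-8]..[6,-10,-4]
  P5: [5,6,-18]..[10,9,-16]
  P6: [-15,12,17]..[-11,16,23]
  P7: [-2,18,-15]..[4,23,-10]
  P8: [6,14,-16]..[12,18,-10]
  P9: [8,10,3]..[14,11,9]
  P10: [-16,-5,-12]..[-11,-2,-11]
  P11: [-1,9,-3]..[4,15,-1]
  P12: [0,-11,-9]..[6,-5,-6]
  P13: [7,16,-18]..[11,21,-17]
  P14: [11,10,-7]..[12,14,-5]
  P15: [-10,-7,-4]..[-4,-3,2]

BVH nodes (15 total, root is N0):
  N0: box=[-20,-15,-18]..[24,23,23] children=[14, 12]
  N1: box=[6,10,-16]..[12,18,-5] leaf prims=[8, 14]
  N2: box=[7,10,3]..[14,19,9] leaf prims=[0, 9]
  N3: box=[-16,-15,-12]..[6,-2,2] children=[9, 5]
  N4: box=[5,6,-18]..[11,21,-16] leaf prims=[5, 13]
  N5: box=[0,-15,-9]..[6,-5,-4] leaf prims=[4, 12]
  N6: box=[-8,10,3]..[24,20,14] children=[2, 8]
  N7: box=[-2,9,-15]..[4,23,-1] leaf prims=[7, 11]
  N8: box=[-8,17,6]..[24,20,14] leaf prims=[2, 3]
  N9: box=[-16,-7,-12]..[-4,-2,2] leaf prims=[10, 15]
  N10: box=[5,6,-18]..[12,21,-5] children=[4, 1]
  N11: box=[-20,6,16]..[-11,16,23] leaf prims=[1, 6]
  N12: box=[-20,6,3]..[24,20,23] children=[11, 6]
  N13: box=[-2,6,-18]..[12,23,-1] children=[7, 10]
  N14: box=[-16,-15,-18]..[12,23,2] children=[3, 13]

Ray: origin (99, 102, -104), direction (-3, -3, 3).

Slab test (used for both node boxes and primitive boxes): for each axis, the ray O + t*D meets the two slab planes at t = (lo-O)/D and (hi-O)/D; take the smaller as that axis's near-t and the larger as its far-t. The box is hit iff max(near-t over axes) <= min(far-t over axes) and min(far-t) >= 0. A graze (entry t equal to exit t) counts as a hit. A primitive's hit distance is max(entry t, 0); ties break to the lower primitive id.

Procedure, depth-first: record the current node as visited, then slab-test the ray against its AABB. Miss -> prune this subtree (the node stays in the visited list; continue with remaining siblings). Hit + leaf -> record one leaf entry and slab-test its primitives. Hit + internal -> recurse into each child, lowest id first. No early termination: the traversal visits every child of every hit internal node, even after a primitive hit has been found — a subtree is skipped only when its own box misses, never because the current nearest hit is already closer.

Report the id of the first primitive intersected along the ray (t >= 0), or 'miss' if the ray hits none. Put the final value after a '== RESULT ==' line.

Traverse from the root:
N0 x:[25,119/3] y:[79/3,39] z:[86/3,127/3] -> hit [86/3,39], descend [12, 14]
  N12 x:[25,119/3] y:[82/3,32] z:[107/3,127/3] -> miss, prune
  N14 x:[29,115/3] y:[79/3,39] z:[86/3,106/3] -> hit [29,106/3], descend [3, 13]
    N3 x:[31,115/3] y:[104/3,39] z:[92/3,106/3] -> hit [104/3,106/3], descend [5, 9]
      N5 x:[31,33] y:[107/3,39] z:[95/3,100/3] -> miss, prune
      N9 x:[103/3,115/3] y:[104/3,109/3] z:[92/3,106/3] -> hit [104/3,106/3] leaf, test {P10(miss), P15@t=35}
    N13 x:[29,101/3] y:[79/3,32] z:[86/3,103/3] -> hit [29,32], descend [7, 10]
      N7 x:[95/3,101/3] y:[79/3,31] z:[89/3,103/3] -> miss, prune
      N10 x:[29,94/3] y:[27,32] z:[86/3,33] -> hit [29,94/3], descend [1, 4]
        N1 x:[29,31] y:[28,92/3] z:[88/3,33] -> hit [88/3,92/3] leaf, test {P8@t=88/3, P14(miss)}
        N4 x:[88/3,94/3] y:[27,32] z:[86/3,88/3] -> hit [88/3,88/3] leaf, test {P5(miss), P13(miss)}

11 AABB tests over nodes [0, 12, 14, 3, 5, 9, 13, 7, 10, 1, 4]; 3 leaves entered; closest P8.

== RESULT ==
8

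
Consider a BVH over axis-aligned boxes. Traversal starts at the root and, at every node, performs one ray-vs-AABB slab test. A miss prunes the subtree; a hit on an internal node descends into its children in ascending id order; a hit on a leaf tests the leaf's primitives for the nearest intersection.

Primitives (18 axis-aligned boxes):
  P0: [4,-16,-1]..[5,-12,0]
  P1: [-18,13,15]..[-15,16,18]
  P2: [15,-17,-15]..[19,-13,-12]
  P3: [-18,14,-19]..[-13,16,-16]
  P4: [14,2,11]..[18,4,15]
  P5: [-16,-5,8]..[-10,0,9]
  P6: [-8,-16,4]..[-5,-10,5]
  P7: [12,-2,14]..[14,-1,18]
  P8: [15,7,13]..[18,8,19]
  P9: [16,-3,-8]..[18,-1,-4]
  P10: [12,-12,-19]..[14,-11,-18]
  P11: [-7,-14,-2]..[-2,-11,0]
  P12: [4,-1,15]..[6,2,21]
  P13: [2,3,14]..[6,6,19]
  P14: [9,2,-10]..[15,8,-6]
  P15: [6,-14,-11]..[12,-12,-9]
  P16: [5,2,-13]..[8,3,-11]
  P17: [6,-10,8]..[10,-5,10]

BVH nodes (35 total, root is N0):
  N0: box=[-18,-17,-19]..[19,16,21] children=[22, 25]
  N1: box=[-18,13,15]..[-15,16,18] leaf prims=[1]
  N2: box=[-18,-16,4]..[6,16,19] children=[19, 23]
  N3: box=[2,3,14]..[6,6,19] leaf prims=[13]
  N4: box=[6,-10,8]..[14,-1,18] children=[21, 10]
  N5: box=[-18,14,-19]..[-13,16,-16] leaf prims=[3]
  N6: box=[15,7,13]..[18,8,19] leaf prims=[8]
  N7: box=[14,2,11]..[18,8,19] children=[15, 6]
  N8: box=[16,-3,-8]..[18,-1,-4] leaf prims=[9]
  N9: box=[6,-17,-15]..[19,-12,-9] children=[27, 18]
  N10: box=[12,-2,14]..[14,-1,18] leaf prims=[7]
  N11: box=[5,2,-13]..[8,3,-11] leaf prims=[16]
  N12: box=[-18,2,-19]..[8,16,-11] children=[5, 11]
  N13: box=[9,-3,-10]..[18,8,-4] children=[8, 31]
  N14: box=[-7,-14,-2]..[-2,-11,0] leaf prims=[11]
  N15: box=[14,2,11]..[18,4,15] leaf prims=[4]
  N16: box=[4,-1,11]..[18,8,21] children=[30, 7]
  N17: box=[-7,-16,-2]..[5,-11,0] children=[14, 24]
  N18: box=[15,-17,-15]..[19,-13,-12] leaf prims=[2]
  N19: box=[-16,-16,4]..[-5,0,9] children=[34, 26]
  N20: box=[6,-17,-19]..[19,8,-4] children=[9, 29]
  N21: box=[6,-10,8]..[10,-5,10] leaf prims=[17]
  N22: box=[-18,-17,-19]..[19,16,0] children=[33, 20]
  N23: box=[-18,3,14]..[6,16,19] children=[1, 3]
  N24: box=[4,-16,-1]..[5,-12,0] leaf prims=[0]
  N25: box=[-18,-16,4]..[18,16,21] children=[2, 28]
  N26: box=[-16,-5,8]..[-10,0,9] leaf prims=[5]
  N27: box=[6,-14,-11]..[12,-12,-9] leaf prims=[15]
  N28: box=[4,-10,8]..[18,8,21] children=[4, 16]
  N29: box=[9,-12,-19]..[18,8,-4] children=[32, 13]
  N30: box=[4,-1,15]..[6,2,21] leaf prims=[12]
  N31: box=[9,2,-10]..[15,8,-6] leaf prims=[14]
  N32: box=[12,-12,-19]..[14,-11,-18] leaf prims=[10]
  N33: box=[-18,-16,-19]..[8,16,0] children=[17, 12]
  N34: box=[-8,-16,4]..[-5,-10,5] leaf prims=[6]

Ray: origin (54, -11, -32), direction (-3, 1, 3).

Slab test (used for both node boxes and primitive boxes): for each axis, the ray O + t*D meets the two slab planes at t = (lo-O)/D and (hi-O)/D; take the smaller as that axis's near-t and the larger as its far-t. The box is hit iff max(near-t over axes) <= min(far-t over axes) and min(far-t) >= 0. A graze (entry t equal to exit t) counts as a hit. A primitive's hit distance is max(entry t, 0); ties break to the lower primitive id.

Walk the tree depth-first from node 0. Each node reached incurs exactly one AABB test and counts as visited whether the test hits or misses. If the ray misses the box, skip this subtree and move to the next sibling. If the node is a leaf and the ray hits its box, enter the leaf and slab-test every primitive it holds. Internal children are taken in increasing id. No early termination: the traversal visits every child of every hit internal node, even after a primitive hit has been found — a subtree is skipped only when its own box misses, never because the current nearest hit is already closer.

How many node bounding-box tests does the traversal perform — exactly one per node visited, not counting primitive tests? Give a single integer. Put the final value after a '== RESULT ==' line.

Walk:
N0 x:[35/3,24] y:[-6,27] z:[13/3,53/3] -> hit [35/3,53/3], descend [22, 25]
  N22 x:[35/3,24] y:[-6,27] z:[13/3,32/3] -> miss, prune
  N25 x:[12,24] y:[-5,27] z:[12,53/3] -> hit [12,53/3], descend [2, 28]
    N2 x:[16,24] y:[-5,27] z:[12,17] -> hit [16,17], descend [19, 23]
      N19 x:[59/3,70/3] y:[-5,11] z:[12,41/3] -> miss, prune
      N23 x:[16,24] y:[14,27] z:[46/3,17] -> hit [16,17], descend [1, 3]
        N1 x:[23,24] y:[24,27] z:[47/3,50/3] -> miss, prune
        N3 x:[16,52/3] y:[14,17] z:[46/3,17] -> hit [16,17] leaf, test {P13@t=16}
    N28 x:[12,50/3] y:[1,19] z:[40/3,53/3] -> hit [40/3,50/3], descend [4, 16]
      N4 x:[40/3,16] y:[1,10] z:[40/3,50/3] -> miss, prune
      N16 x:[12,50/3] y:[10,19] z:[43/3,53/3] -> hit [43/3,50/3], descend [7, 30]
        N7 x:[12,40/3] y:[13,19] z:[43/3,17] -> miss, prune
        N30 x:[16,50/3] y:[10,13] z:[47/3,53/3] -> miss, prune

13 AABB tests over nodes [0, 22, 25, 2, 19, 23, 1, 3, 28, 4, 16, 7, 30]; 1 leaf entered; closest P13.

== RESULT ==
13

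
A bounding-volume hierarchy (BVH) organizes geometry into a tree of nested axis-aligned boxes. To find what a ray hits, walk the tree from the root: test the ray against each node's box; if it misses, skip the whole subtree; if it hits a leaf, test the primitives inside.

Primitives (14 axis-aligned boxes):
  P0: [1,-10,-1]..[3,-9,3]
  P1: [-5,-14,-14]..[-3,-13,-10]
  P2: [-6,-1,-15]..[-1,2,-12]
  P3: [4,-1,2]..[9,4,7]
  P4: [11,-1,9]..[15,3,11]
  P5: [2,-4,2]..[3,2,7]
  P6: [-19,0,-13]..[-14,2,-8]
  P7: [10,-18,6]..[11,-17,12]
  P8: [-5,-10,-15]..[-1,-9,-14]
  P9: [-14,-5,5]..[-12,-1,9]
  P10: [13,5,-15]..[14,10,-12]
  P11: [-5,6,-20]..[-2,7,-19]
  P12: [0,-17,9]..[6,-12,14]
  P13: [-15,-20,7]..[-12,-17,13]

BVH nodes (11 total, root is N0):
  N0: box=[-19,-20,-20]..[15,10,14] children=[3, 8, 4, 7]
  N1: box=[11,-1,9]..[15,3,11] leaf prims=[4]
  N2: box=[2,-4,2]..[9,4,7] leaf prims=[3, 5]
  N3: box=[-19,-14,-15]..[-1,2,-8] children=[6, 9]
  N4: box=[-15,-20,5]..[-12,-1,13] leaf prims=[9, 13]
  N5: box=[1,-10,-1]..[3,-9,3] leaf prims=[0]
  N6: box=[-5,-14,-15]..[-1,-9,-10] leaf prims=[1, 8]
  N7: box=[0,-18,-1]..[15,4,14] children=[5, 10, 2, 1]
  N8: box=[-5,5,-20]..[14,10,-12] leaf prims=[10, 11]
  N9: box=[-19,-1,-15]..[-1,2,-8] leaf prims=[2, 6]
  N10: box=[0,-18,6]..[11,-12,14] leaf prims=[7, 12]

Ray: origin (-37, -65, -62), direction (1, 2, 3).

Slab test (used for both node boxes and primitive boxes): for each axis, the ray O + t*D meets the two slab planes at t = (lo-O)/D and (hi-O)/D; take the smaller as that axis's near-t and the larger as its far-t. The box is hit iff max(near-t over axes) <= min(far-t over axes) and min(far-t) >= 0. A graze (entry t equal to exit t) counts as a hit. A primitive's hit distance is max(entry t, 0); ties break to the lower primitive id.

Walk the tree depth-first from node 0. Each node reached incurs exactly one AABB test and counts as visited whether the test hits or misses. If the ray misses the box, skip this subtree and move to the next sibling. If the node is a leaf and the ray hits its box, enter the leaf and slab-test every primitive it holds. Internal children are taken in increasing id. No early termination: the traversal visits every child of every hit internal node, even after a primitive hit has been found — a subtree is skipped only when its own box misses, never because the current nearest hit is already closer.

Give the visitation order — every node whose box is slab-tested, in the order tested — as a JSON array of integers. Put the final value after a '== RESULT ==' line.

Trace the traversal:
N0 x:[18,52] y:[45/2,75/2] z:[14,76/3] -> hit [45/2,76/3], descend [3, 4, 7, 8]
  N3 x:[18,36] y:[51/2,67/2] z:[47/3,18] -> miss, prune
  N4 x:[22,25] y:[45/2,32] z:[67/3,25] -> hit [45/2,25] leaf, test {P9(miss), P13@t=23}
  N7 x:[37,52] y:[47/2,69/2] z:[61/3,76/3] -> miss, prune
  N8 x:[32,51] y:[35,75/2] z:[14,50/3] -> miss, prune

Visited [0, 3, 4, 7, 8]. Tests: 5 box, 1 leaf. Nearest: P13.

== RESULT ==
[0, 3, 4, 7, 8]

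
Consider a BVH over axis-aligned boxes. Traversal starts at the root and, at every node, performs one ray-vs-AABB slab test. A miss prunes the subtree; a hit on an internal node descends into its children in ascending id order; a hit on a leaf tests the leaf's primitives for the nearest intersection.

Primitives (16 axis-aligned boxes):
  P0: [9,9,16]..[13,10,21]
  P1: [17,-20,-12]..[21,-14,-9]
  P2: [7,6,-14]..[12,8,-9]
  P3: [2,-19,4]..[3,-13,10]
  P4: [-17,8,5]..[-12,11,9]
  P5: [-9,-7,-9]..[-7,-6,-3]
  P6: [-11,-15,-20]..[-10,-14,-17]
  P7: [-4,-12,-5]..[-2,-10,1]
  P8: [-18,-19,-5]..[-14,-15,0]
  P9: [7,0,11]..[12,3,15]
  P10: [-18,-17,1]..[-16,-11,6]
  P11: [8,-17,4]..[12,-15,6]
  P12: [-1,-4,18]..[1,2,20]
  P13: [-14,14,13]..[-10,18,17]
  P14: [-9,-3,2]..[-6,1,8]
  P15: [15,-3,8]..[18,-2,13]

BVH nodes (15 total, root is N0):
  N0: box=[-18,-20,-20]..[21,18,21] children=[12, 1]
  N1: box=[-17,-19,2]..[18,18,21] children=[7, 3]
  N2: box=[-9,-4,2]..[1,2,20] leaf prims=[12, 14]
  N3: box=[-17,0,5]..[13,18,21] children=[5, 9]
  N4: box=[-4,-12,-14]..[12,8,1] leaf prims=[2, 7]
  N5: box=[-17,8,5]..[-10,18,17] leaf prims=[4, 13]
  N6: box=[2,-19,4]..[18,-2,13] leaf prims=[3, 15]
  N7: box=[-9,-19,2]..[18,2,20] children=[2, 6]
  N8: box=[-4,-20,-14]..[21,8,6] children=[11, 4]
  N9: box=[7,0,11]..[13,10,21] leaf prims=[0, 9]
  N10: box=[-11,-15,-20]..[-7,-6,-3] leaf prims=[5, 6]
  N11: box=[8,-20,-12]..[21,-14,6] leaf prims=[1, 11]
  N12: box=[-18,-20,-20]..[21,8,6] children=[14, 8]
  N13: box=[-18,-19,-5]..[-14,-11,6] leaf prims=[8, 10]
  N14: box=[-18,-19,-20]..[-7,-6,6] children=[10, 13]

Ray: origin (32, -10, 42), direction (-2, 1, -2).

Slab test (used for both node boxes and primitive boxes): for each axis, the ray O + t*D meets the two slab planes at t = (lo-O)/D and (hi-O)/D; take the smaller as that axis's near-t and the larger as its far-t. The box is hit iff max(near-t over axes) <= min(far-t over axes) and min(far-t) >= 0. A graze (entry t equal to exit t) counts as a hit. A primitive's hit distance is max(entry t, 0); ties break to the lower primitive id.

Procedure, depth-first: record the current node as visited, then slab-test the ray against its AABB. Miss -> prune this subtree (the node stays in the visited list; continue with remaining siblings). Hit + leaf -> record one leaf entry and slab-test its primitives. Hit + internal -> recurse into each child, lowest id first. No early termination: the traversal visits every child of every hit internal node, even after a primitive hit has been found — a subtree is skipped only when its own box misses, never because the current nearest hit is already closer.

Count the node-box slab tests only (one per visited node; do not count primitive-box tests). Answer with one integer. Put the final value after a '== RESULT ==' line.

Walk:
N0 x:[11/2,25] y:[-10,28] z:[21/2,31] -> hit [21/2,25], descend [1, 12]
  N1 x:[7,49/2] y:[-9,28] z:[21/2,20] -> hit [21/2,20], descend [3, 7]
    N3 x:[19/2,49/2] y:[10,28] z:[21/2,37/2] -> hit [21/2,37/2], descend [5, 9]
      N5 x:[21,49/2] y:[18,28] z:[25/2,37/2] -> miss, prune
      N9 x:[19/2,25/2] y:[10,20] z:[21/2,31/2] -> hit [21/2,25/2] leaf, test {P0(miss), P9(miss)}
    N7 x:[7,41/2] y:[-9,12] z:[11,20] -> hit [11,12], descend [2, 6]
      N2 x:[31/2,41/2] y:[6,12] z:[11,20] -> miss, prune
      N6 x:[7,15] y:[-9,8] z:[29/2,19] -> miss, prune
  N12 x:[11/2,25] y:[-10,18] z:[18,31] -> hit [18,18], descend [8, 14]
    N8 x:[11/2,18] y:[-10,18] z:[18,28] -> hit [18,18], descend [4, 11]
      N4 x:[10,18] y:[-2,18] z:[41/2,28] -> miss, prune
      N11 x:[11/2,12] y:[-10,-4] z:[18,27] -> miss, prune
    N14 x:[39/2,25] y:[-9,4] z:[18,31] -> miss, prune

order=[0, 1, 3, 5, 9, 7, 2, 6, 12, 8, 4, 11, 14]  |boxes|=13  |leaves|=1  hit=miss

== RESULT ==
13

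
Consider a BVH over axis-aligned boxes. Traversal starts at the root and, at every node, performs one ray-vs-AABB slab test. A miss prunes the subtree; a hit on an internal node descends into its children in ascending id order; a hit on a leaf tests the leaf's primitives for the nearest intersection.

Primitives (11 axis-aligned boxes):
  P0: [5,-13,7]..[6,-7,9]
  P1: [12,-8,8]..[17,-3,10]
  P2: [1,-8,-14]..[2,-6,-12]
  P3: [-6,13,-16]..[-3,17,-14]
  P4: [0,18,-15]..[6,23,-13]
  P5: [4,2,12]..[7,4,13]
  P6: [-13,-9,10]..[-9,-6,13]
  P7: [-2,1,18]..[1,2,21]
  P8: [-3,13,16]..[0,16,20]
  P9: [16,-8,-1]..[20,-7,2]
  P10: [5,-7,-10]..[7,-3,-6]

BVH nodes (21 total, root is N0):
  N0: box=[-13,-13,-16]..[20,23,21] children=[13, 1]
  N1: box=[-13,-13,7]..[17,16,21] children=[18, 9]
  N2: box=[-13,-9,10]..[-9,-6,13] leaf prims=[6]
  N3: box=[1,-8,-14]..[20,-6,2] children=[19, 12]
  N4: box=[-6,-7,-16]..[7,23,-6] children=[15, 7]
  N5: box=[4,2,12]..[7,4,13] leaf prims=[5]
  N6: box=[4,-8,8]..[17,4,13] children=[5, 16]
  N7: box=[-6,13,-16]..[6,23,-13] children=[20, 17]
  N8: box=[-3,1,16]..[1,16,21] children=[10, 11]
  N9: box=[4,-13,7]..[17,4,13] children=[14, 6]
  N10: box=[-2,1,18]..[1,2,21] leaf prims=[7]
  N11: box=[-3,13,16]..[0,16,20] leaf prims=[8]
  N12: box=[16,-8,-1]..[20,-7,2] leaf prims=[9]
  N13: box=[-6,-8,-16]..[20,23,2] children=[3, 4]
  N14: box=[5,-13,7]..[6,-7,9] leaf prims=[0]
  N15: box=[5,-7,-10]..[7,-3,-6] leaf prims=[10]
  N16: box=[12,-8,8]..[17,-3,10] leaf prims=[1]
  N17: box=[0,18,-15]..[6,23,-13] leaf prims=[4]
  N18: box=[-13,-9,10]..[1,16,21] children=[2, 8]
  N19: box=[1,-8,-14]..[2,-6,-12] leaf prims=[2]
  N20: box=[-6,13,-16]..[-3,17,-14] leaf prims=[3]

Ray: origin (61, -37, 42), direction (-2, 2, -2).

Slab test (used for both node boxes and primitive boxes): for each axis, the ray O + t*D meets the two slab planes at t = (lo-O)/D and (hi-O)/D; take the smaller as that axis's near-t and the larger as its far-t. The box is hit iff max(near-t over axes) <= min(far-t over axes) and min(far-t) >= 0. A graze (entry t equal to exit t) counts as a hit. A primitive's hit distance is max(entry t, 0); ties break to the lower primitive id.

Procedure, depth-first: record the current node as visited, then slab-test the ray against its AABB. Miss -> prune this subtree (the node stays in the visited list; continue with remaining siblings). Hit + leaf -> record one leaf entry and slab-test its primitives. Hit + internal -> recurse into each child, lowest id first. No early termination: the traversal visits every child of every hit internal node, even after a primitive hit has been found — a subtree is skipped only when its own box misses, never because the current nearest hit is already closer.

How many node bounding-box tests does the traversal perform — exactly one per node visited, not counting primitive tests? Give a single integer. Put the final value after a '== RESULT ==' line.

Traverse from the root:
N0 x:[41/2,37] y:[12,30] z:[21/2,29] -> hit [41/2,29], descend [1, 13]
  N1 x:[22,37] y:[12,53/2] z:[21/2,35/2] -> miss, prune
  N13 x:[41/2,67/2] y:[29/2,30] z:[20,29] -> hit [41/2,29], descend [3, 4]
    N3 x:[41/2,30] y:[29/2,31/2] z:[20,28] -> miss, prune
    N4 x:[27,67/2] y:[15,30] z:[24,29] -> hit [27,29], descend [7, 15]
      N7 x:[55/2,67/2] y:[25,30] z:[55/2,29] -> hit [55/2,29], descend [17, 20]
        N17 x:[55/2,61/2] y:[55/2,30] z:[55/2,57/2] -> hit [55/2,57/2] leaf, test {P4@t=55/2}
        N20 x:[32,67/2] y:[25,27] z:[28,29] -> miss, prune
      N15 x:[27,28] y:[15,17] z:[24,26] -> miss, prune

Summary -> nodes [0, 1, 13, 3, 4, 7, 17, 20, 15]; box-tests=9; leaf-entries=1; first=P4

== RESULT ==
9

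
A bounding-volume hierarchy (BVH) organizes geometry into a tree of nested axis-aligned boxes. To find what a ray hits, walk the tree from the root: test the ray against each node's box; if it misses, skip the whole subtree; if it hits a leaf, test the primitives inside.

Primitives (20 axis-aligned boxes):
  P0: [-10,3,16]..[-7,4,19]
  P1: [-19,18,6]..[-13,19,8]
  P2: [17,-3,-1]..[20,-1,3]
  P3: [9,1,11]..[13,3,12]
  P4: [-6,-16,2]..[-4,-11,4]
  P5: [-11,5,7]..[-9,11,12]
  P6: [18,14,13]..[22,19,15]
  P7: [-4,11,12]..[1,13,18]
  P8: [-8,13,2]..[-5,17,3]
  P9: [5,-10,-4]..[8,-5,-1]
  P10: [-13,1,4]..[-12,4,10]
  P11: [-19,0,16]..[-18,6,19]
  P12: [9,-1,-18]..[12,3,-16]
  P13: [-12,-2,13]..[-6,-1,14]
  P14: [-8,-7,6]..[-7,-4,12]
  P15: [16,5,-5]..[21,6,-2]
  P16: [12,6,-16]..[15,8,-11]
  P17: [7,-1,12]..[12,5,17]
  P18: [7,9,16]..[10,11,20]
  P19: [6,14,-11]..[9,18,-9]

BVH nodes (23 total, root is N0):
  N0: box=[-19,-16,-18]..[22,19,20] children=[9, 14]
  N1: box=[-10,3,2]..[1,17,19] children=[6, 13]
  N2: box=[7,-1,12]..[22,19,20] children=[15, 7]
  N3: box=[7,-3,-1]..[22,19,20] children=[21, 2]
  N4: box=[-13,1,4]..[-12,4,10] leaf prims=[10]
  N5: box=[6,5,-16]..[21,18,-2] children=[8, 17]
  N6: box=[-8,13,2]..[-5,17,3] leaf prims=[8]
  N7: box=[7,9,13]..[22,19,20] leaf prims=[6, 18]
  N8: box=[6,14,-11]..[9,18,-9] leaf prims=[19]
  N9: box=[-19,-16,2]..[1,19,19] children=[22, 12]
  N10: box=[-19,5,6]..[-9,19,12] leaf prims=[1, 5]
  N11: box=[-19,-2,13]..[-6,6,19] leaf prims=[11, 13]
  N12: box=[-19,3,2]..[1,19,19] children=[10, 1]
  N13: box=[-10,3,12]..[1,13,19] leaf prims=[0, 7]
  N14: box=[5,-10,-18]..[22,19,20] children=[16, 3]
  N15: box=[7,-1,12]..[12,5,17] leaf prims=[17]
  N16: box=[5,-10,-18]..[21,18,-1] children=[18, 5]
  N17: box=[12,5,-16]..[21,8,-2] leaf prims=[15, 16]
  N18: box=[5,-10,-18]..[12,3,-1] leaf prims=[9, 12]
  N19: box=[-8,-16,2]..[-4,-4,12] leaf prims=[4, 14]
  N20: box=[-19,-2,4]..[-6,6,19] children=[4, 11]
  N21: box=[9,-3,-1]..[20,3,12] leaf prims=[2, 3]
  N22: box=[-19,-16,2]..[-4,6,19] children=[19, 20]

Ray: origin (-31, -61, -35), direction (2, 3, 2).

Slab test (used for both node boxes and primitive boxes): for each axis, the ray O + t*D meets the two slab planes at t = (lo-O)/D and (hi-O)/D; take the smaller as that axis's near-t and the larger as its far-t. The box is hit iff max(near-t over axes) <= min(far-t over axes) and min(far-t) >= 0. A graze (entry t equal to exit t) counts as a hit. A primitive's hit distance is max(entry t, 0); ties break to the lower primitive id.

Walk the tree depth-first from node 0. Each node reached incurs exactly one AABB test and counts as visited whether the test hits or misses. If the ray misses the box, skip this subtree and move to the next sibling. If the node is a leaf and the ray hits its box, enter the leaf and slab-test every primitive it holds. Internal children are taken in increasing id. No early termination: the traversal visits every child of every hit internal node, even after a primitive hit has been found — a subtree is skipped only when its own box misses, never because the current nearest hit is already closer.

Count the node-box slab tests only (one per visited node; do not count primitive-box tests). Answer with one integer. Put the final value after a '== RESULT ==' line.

Walk:
N0 x:[6,53/2] y:[15,80/3] z:[17/2,55/2] -> hit [15,53/2], descend [9, 14]
  N9 x:[6,16] y:[15,80/3] z:[37/2,27] -> miss, prune
  N14 x:[18,53/2] y:[17,80/3] z:[17/2,55/2] -> hit [18,53/2], descend [3, 16]
    N3 x:[19,53/2] y:[58/3,80/3] z:[17,55/2] -> hit [58/3,53/2], descend [2, 21]
      N2 x:[19,53/2] y:[20,80/3] z:[47/2,55/2] -> hit [47/2,53/2], descend [7, 15]
        N7 x:[19,53/2] y:[70/3,80/3] z:[24,55/2] -> hit [24,53/2] leaf, test {P6@t=25, P18(miss)}
        N15 x:[19,43/2] y:[20,22] z:[47/2,26] -> miss, prune
      N21 x:[20,51/2] y:[58/3,64/3] z:[17,47/2] -> hit [20,64/3] leaf, test {P2(miss), P3(miss)}
    N16 x:[18,26] y:[17,79/3] z:[17/2,17] -> miss, prune

Summary -> nodes [0, 9, 14, 3, 2, 7, 15, 21, 16]; box-tests=9; leaf-entries=2; first=P6

== RESULT ==
9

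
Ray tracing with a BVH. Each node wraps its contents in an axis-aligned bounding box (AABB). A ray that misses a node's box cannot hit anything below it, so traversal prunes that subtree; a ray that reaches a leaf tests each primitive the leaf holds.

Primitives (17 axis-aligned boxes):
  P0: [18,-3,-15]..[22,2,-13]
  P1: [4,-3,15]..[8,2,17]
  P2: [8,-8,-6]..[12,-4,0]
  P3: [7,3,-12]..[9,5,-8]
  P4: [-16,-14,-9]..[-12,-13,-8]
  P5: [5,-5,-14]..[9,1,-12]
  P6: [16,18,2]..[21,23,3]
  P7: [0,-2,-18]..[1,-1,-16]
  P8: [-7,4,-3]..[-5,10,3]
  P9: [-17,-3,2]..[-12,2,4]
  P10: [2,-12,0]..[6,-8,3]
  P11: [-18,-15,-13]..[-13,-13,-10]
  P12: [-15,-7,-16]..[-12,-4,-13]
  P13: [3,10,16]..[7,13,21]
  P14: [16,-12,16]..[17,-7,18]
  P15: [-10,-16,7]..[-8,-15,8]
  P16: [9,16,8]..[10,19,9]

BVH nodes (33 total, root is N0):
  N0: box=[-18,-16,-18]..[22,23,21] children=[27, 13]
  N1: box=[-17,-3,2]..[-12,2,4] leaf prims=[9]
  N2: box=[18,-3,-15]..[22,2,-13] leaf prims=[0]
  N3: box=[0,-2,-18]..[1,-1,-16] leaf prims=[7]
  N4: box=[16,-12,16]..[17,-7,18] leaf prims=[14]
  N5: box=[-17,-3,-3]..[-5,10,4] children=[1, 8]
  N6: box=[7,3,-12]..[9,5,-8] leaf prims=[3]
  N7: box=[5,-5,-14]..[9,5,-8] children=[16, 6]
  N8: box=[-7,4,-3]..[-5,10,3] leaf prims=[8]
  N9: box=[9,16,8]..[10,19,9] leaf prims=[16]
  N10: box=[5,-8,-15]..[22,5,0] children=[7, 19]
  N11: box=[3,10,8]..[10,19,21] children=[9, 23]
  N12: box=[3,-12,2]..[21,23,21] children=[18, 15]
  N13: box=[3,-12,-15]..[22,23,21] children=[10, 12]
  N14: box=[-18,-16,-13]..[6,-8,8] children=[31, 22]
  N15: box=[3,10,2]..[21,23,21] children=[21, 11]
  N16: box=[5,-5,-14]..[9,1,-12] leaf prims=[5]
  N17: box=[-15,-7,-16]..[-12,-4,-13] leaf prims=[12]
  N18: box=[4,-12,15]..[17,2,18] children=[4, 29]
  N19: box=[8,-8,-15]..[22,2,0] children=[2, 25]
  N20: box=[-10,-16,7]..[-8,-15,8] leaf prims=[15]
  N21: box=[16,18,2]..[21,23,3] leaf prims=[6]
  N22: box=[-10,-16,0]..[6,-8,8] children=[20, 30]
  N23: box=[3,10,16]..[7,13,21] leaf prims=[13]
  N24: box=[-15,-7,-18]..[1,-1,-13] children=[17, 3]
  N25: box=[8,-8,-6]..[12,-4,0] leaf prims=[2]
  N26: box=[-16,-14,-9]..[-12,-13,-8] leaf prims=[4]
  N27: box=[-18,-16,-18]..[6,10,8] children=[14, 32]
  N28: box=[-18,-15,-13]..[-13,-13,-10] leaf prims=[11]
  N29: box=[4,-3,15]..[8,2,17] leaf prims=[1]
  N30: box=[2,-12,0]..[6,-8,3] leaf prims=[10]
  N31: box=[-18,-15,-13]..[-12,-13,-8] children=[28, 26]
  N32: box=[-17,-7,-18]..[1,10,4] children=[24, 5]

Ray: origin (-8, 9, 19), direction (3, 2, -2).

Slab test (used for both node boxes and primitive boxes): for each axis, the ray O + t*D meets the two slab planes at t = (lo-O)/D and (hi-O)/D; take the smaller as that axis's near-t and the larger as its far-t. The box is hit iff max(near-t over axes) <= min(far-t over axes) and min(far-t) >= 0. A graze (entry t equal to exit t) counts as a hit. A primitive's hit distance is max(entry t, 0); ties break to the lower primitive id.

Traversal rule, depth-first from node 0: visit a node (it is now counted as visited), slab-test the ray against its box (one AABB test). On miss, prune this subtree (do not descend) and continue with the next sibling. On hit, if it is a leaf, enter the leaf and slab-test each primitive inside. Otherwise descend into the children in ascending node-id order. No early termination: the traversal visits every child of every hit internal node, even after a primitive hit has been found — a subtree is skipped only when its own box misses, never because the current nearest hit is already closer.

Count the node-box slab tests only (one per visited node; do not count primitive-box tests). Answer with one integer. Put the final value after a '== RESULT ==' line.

Trace the traversal:
N0 x:[-10/3,10] y:[-25/2,7] z:[-1,37/2] -> hit [-1,7], descend [13, 27]
  N13 x:[11/3,10] y:[-21/2,7] z:[-1,17] -> hit [11/3,7], descend [10, 12]
    N10 x:[13/3,10] y:[-17/2,-2] z:[19/2,17] -> miss, prune
    N12 x:[11/3,29/3] y:[-21/2,7] z:[-1,17/2] -> hit [11/3,7], descend [15, 18]
      N15 x:[11/3,29/3] y:[1/2,7] z:[-1,17/2] -> hit [11/3,7], descend [11, 21]
        N11 x:[11/3,6] y:[1/2,5] z:[-1,11/2] -> hit [11/3,5], descend [9, 23]
          N9 x:[17/3,6] y:[7/2,5] z:[5,11/2] -> miss, prune
          N23 x:[11/3,5] y:[1/2,2] z:[-1,3/2] -> miss, prune
        N21 x:[8,29/3] y:[9/2,7] z:[8,17/2] -> miss, prune
      N18 x:[4,25/3] y:[-21/2,-7/2] z:[1/2,2] -> miss, prune
  N27 x:[-10/3,14/3] y:[-25/2,1/2] z:[11/2,37/2] -> miss, prune

11 AABB tests over nodes [0, 13, 10, 12, 15, 11, 9, 23, 21, 18, 27]; 0 leaves entered; closest miss.

== RESULT ==
11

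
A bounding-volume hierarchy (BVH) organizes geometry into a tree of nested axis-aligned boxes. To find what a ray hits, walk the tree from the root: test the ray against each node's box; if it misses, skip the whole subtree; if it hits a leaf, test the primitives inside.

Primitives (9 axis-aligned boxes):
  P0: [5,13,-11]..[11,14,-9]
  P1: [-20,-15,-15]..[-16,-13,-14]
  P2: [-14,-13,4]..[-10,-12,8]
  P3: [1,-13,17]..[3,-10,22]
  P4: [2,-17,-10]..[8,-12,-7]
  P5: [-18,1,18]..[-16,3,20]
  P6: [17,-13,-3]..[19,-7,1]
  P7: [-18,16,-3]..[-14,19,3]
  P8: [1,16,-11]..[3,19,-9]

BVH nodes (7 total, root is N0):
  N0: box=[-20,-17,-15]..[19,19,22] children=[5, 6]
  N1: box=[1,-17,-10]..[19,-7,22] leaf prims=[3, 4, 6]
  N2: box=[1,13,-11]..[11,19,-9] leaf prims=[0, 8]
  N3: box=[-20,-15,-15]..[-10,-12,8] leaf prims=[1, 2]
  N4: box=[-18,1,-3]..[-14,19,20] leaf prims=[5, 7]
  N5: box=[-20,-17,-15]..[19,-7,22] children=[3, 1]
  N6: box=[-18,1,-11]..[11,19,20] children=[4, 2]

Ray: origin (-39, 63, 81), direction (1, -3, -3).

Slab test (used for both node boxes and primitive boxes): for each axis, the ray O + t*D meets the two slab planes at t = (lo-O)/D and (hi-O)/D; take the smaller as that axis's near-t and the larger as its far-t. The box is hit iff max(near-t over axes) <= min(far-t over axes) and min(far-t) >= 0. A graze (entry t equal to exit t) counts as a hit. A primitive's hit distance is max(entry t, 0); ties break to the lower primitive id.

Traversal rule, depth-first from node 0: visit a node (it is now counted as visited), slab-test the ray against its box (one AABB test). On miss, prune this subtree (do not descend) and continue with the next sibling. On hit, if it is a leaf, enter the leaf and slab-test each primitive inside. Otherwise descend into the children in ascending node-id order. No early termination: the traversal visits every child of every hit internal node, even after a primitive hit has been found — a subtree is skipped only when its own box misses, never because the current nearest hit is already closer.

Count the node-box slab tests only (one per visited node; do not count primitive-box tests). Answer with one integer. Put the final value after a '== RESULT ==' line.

Traverse from the root:
N0 x:[19,58] y:[44/3,80/3] z:[59/3,32] -> hit [59/3,80/3], descend [5, 6]
  N5 x:[19,58] y:[70/3,80/3] z:[59/3,32] -> hit [70/3,80/3], descend [1, 3]
    N1 x:[40,58] y:[70/3,80/3] z:[59/3,91/3] -> miss, prune
    N3 x:[19,29] y:[25,26] z:[73/3,32] -> hit [25,26] leaf, test {P1(miss), P2@t=25}
  N6 x:[21,50] y:[44/3,62/3] z:[61/3,92/3] -> miss, prune

Summary -> nodes [0, 5, 1, 3, 6]; box-tests=5; leaf-entries=1; first=P2

== RESULT ==
5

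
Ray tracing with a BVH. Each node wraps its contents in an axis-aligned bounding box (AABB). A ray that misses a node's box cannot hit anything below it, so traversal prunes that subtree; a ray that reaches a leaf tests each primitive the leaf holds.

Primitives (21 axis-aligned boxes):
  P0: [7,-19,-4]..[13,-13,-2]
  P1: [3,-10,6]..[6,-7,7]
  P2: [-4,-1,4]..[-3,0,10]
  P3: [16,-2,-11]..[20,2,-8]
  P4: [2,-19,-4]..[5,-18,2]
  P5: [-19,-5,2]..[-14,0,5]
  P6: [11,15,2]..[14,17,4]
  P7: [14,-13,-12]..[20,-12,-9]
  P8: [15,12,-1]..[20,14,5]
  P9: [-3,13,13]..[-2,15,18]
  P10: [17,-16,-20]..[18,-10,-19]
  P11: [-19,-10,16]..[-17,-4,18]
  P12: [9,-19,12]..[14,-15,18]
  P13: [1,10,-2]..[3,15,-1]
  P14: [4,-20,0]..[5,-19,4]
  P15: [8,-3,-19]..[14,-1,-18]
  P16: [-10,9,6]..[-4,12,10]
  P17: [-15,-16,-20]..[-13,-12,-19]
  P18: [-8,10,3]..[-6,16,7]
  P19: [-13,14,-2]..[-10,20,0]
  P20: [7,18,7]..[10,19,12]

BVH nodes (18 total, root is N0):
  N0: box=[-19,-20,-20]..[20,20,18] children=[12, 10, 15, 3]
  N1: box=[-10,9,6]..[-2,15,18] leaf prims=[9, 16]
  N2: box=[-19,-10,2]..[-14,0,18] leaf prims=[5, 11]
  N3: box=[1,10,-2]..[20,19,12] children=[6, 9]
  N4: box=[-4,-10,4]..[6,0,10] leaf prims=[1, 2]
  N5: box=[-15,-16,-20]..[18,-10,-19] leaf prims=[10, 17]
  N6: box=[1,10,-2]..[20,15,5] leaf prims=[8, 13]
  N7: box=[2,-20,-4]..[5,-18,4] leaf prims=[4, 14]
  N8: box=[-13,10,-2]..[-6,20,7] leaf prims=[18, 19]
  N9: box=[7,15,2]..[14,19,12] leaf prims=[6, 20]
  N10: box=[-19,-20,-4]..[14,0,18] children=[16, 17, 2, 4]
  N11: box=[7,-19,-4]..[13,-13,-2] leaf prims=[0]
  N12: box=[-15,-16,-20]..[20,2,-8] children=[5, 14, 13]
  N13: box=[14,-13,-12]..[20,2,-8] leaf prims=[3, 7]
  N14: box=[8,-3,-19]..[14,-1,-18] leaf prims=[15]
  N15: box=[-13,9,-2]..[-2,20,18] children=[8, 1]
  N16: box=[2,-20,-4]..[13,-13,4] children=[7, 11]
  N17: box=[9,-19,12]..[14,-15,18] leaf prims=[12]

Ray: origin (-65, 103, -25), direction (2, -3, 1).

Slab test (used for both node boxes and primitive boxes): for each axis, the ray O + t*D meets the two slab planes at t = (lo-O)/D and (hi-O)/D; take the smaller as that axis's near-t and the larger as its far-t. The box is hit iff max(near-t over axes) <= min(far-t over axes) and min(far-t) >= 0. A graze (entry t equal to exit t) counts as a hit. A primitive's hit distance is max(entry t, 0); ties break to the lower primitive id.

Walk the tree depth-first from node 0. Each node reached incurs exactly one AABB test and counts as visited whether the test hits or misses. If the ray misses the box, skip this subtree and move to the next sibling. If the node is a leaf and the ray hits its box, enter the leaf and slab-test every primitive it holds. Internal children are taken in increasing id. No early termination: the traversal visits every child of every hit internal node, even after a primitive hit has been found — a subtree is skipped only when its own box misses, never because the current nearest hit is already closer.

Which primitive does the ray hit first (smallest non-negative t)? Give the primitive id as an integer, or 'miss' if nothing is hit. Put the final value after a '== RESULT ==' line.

Traverse from the root:
N0 x:[23,85/2] y:[83/3,41] z:[5,43] -> hit [83/3,41], descend [3, 10, 12, 15]
  N3 x:[33,85/2] y:[28,31] z:[23,37] -> miss, prune
  N10 x:[23,79/2] y:[103/3,41] z:[21,43] -> hit [103/3,79/2], descend [2, 4, 16, 17]
    N2 x:[23,51/2] y:[103/3,113/3] z:[27,43] -> miss, prune
    N4 x:[61/2,71/2] y:[103/3,113/3] z:[29,35] -> hit [103/3,35] leaf, test {P1(miss), P2(miss)}
    N16 x:[67/2,39] y:[116/3,41] z:[21,29] -> miss, prune
    N17 x:[37,79/2] y:[118/3,122/3] z:[37,43] -> hit [118/3,79/2] leaf, test {P12@t=118/3}
  N12 x:[25,85/2] y:[101/3,119/3] z:[5,17] -> miss, prune
  N15 x:[26,63/2] y:[83/3,94/3] z:[23,43] -> hit [83/3,94/3], descend [1, 8]
    N1 x:[55/2,63/2] y:[88/3,94/3] z:[31,43] -> hit [31,94/3] leaf, test {P9(miss), P16(miss)}
    N8 x:[26,59/2] y:[83/3,31] z:[23,32] -> hit [83/3,59/2] leaf, test {P18@t=29, P19(miss)}

order=[0, 3, 10, 2, 4, 16, 17, 12, 15, 1, 8]  |boxes|=11  |leaves|=4  hit=P18

== RESULT ==
18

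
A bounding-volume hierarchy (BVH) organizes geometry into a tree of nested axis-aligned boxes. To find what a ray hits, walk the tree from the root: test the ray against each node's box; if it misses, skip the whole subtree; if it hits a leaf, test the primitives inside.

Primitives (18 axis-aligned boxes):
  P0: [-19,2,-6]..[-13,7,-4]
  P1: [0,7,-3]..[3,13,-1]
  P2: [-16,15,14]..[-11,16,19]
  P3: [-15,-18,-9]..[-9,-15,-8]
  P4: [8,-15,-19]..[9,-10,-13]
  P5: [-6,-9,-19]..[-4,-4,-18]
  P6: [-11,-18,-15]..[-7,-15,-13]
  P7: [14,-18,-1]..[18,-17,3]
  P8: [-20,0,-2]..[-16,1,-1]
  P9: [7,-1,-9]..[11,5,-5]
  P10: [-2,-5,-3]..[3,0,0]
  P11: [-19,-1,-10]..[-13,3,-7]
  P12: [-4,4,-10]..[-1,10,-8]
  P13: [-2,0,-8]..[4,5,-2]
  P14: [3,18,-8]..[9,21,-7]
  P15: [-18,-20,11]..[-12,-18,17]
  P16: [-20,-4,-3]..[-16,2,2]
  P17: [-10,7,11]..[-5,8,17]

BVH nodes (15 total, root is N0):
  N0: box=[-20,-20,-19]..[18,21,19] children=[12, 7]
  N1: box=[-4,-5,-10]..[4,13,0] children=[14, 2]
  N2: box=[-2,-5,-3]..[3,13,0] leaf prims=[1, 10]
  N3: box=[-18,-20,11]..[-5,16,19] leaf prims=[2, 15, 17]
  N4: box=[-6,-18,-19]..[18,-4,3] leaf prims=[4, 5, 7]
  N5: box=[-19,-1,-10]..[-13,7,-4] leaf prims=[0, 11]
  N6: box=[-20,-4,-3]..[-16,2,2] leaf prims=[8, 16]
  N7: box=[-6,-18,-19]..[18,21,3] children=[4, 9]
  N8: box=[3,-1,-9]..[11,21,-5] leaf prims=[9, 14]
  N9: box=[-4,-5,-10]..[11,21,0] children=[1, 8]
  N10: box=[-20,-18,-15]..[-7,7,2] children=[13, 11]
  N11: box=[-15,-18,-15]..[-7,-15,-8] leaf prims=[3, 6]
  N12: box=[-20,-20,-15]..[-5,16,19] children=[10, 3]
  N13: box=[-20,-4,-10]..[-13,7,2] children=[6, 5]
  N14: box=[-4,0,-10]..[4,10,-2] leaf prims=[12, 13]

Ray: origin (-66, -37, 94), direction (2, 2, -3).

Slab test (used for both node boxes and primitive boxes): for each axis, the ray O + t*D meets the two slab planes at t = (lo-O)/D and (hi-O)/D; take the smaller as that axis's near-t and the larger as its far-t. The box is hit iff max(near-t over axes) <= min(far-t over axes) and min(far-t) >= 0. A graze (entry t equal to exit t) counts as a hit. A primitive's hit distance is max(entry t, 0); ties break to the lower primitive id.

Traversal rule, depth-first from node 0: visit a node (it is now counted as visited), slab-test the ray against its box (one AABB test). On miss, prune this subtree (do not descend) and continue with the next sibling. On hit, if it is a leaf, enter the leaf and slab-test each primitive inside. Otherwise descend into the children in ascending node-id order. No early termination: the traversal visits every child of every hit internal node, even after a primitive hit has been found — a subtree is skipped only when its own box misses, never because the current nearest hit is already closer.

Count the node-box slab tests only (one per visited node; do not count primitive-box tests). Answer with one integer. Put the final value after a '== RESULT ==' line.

Trace the traversal:
N0 x:[23,42] y:[17/2,29] z:[25,113/3] -> hit [25,29], descend [7, 12]
  N7 x:[30,42] y:[19/2,29] z:[91/3,113/3] -> miss, prune
  N12 x:[23,61/2] y:[17/2,53/2] z:[25,109/3] -> hit [25,53/2], descend [3, 10]
    N3 x:[24,61/2] y:[17/2,53/2] z:[25,83/3] -> hit [25,53/2] leaf, test {P2@t=26, P15(miss), P17(miss)}
    N10 x:[23,59/2] y:[19/2,22] z:[92/3,109/3] -> miss, prune

order=[0, 7, 12, 3, 10]  |boxes|=5  |leaves|=1  hit=P2

== RESULT ==
5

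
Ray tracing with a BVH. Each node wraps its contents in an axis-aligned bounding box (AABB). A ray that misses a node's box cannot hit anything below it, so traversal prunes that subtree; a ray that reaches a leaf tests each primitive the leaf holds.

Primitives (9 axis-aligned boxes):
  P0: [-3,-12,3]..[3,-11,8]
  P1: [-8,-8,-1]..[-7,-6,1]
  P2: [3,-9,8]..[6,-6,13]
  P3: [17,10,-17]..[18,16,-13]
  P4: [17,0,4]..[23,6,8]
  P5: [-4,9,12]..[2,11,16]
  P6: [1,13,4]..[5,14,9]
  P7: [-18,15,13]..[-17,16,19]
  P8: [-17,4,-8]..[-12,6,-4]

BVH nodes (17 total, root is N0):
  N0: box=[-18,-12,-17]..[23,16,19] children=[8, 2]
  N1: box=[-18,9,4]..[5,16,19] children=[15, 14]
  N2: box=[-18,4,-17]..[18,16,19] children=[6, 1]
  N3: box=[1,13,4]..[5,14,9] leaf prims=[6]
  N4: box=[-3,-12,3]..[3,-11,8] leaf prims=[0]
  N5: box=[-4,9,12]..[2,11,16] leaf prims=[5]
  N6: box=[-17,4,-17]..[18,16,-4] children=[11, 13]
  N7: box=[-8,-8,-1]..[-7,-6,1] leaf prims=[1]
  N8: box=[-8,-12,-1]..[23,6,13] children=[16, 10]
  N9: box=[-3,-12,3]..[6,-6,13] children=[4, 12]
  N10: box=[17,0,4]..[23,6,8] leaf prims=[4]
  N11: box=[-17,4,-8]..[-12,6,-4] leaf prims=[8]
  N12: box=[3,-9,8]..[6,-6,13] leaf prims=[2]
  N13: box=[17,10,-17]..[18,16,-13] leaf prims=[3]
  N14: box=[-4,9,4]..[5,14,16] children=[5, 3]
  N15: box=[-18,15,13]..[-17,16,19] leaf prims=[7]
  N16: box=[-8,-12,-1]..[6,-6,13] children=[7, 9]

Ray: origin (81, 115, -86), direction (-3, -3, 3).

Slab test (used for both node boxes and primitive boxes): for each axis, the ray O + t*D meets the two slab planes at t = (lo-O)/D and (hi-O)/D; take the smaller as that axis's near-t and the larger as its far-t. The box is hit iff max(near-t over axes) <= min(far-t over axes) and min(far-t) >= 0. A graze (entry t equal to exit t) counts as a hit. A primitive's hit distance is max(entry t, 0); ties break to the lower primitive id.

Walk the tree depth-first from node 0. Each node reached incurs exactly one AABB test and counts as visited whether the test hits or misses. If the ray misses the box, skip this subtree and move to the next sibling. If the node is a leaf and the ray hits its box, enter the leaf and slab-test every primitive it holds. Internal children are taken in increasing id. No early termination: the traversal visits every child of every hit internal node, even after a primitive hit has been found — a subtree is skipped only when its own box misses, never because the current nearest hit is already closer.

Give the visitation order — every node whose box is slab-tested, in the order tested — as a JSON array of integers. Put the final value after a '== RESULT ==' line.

Trace the traversal:
N0 x:[58/3,33] y:[33,127/3] z:[23,35] -> hit [33,33], descend [2, 8]
  N2 x:[21,33] y:[33,37] z:[23,35] -> hit [33,33], descend [1, 6]
    N1 x:[76/3,33] y:[33,106/3] z:[30,35] -> hit [33,33], descend [14, 15]
      N14 x:[76/3,85/3] y:[101/3,106/3] z:[30,34] -> miss, prune
      N15 x:[98/3,33] y:[33,100/3] z:[33,35] -> hit [33,33] leaf, test {P7@t=33}
    N6 x:[21,98/3] y:[33,37] z:[23,82/3] -> miss, prune
  N8 x:[58/3,89/3] y:[109/3,127/3] z:[85/3,33] -> miss, prune

Visited [0, 2, 1, 14, 15, 6, 8]. Tests: 7 box, 1 leaf. Nearest: P7.

== RESULT ==
[0, 2, 1, 14, 15, 6, 8]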